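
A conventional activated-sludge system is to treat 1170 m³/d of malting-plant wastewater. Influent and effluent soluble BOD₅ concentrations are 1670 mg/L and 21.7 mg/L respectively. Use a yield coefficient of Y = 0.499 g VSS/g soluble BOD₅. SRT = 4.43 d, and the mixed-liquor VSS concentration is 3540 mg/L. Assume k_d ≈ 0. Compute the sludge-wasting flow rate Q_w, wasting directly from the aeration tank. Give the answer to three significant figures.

Q_w ≈ 272 m³/d

Biomass mass balance (decay neglected): V·X = Y·Q·(S₀ − S)·θ_c, so V = 0.499 × 1170 × (1670 − 21.7) × 4.43 / 3540 = 1204 m³.
With mixed-liquor wasting, θ_c = V/Q_w, so Q_w = V/θ_c = 1204/4.43 = 271.8 m³/d.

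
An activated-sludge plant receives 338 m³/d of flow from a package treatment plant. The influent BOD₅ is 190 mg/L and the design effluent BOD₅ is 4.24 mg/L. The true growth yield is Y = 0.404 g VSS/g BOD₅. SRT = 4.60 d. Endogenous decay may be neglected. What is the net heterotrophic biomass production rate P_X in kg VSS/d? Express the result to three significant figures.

P_X ≈ 25.4 kg VSS/d

With endogenous decay neglected, the observed yield equals the true yield: Y_obs = Y = 0.404 g VSS/g BOD₅.
Q·(S₀ − S) = 338 × (190 − 4.24) × 10⁻³ = 62.79 kg/d removed.
So the net sludge growth is P_X = 0.4040 × 62.79 = 25.37 kg VSS/d.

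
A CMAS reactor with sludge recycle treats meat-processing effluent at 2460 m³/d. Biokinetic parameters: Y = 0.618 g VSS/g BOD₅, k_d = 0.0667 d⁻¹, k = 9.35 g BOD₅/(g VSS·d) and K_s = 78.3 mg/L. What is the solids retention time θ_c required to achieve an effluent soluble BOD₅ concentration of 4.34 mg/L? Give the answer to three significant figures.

Specific growth rate at S = 4.34 mg/L: μ = YkS/(K_s+S) = 0.618·9.35·4.34/(78.3+4.34) = 0.3035 d⁻¹.
θ_c = 1/(μ − k_d) = 1/(0.3035 − 0.0667) = 1/0.2368 = 4.224 d.

θ_c ≈ 4.22 d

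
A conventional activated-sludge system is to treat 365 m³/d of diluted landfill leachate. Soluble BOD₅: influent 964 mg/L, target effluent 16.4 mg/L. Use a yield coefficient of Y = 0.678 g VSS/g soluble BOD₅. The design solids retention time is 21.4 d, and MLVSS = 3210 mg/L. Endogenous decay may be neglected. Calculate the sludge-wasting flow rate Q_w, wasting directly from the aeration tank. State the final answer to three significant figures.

Q_w ≈ 73.1 m³/d

V·X = Y·Q·ΔS·θ_c gives V = 0.678 × 365 × (964 − 16.4) × 21.4 / 3210 = 1563 m³.
Wasting from the aeration tank: Q_w = V / θ_c = 1563 / 21.4 = 73.05 m³/d.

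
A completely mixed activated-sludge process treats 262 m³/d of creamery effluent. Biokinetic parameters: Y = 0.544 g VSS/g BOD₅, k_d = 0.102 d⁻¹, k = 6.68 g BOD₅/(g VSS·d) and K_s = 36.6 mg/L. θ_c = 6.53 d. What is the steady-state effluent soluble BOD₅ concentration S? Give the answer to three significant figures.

For a completely mixed reactor with recycle the Lawrence–McCarty relation gives S = K_s·(1 + k_d·θ_c) / [θ_c·(Y·k − k_d) − 1] = 36.6 × (1 + 0.102 × 6.53) / [6.53 × (0.544 × 6.68 − 0.102) − 1] = 60.98 / 22.06 = 2.764 mg/L.

S ≈ 2.76 mg/L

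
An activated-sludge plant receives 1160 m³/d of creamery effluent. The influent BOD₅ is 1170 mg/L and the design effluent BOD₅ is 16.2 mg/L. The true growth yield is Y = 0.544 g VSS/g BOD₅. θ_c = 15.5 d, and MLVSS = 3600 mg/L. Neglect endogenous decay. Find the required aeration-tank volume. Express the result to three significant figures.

V ≈ 3130 m³

Biomass mass balance (decay neglected): V·X = Y·Q·(S₀ − S)·θ_c, so V = 0.544 × 1160 × (1170 − 16.2) × 15.5 / 3600 = 3135 m³.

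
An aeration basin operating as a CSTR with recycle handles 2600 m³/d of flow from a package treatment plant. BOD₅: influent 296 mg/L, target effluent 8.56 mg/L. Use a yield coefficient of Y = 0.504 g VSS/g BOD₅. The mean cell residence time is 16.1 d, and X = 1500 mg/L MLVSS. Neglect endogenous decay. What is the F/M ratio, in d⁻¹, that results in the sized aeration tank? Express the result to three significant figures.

Biomass mass balance (decay neglected): V·X = Y·Q·(S₀ − S)·θ_c, so V = 0.504 × 2600 × (296 − 8.56) × 16.1 / 1500 = 4043 m³.
Food-to-microorganism ratio F/M = Q S₀ / (V X) = 2600 × 296 / (4043 × 1500) = 0.1269 d⁻¹.

F/M ≈ 0.127 d⁻¹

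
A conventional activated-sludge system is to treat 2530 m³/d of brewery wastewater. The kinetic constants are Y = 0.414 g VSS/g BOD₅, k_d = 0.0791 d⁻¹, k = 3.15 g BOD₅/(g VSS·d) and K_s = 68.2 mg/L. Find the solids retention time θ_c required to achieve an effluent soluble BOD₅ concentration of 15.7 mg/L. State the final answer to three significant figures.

Specific growth rate at S = 15.7 mg/L: μ = YkS/(K_s+S) = 0.414·3.15·15.7/(68.2+15.7) = 0.2440 d⁻¹.
θ_c = 1/(μ − k_d) = 1/(0.2440 − 0.0791) = 1/0.1649 = 6.063 d.

θ_c ≈ 6.06 d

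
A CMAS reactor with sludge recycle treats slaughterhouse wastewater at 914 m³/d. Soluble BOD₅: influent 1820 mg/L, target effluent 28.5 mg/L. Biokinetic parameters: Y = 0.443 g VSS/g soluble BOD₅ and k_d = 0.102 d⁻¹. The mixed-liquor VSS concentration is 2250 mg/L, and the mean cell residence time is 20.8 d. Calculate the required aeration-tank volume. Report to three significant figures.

V ≈ 2150 m³

Steady-state biomass mass balance: V·X·(1 + k_d·θ_c) = Y·Q·(S₀ − S)·θ_c, so V = 0.443 × 914 × (1820 − 28.5) × 20.8 / [2250 × (1 + 0.102 × 20.8)] = 1.51×10^7 / 7024 = 2148 m³.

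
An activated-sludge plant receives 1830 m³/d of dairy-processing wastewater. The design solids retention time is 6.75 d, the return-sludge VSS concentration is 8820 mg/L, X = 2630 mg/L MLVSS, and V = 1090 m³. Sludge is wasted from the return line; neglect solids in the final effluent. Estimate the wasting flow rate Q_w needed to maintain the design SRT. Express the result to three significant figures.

Wasting from the return line (neglecting effluent solids): Q_w = V·X / (θ_c·X_r) = 1090 × 2630 / (6.75 × 8820) = 48.15 m³/d.

Q_w ≈ 48.2 m³/d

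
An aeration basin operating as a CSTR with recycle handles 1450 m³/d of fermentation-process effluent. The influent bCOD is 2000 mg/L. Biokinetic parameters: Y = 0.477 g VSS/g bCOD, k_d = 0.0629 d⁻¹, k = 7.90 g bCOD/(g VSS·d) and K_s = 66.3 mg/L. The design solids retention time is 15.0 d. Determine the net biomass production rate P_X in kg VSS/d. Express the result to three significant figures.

P_X ≈ 711 kg VSS/d

For a completely mixed reactor with recycle the Lawrence–McCarty relation gives S = K_s·(1 + k_d·θ_c) / [θ_c·(Y·k − k_d) − 1] = 66.3 × (1 + 0.0629 × 15.0) / [15.0 × (0.477 × 7.90 − 0.0629) − 1] = 128.9 / 54.58 = 2.361 mg/L.
The observed yield is Y_obs = Y/(1 + k_d·θ_c) = 0.477 / (1 + 0.0629 × 15.0) = 0.477 / 1.944 = 0.2454 g VSS per g bCOD removed.
Mass of bCOD removed per day: Q(S₀ − S) = 1450 × 1998 g/m³ = 2897 kg/d.
P_X = Y_obs · Q(S₀ − S) = 0.2454 × 2897 = 710.9 kg VSS/d.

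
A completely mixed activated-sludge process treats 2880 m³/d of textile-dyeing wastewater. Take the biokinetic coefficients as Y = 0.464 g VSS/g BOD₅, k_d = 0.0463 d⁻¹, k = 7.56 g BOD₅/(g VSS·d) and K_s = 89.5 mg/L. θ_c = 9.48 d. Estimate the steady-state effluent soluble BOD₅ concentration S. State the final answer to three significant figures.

From the Monod/SRT balance for a CMAS, S = K_s·(1+k_d θ_c)/[θ_c·(Y k − k_d) − 1] = 89.5 × (1 + 0.0463 × 9.48) / [9.48 × (0.464 × 7.56 − 0.0463) − 1] = 128.8 / 31.82 = 4.048 mg/L.

S ≈ 4.05 mg/L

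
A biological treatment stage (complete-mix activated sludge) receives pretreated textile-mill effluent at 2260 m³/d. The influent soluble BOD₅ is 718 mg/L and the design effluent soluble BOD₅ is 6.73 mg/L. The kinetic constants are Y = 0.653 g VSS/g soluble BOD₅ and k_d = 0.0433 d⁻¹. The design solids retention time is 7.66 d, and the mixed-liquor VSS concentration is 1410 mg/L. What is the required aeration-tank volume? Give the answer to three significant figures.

Rearranging the biomass balance for a CMAS with decay, V = Y·Q·ΔS·θ_c / [X·(1+k_d θ_c)] = 0.653 × 2260 × (718 − 6.73) × 7.66 / [1410 × (1 + 0.0433 × 7.66)] = 8.04×10^6 / 1878 = 4282 m³.

V ≈ 4280 m³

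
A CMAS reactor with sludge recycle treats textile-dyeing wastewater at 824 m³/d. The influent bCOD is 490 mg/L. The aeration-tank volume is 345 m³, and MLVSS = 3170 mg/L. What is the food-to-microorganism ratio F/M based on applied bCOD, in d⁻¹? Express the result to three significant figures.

F/M = applied load / biomass = Q·S₀/(V·X) = 824 × 490 / (345.0 × 3170) = 0.3692 d⁻¹.

F/M ≈ 0.369 d⁻¹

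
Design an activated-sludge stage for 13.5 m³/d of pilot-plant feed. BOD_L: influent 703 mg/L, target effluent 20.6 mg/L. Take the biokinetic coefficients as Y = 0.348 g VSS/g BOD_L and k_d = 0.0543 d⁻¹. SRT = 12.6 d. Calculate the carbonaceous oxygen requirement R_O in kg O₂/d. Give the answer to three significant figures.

R_O ≈ 6.51 kg O₂/d

Y_obs = Y / (1 + k_d θ_c) = 0.348 / (1 + 0.0543 × 12.6) = 0.348 / 1.684 = 0.2066.
Substrate removed = Q·(S₀ − S) = 13.5 m³/d × (703 − 20.6) g/m³ = 9.21×10^3 g/d = 9.212 kg/d.
P_X = Y_obs·Q·(S₀ − S) = 0.2066 × 9.212 = 1.904 kg VSS/d.
R_O = Q·ΔS − 1.42 P_X = 9.212 − 2.703 = 6.509 kg O₂/d.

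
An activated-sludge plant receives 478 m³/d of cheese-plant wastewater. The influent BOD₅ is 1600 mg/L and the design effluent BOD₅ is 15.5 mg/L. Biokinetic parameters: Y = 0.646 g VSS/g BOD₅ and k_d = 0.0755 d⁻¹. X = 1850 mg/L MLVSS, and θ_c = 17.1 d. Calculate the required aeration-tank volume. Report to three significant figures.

Steady-state biomass mass balance: V·X·(1 + k_d·θ_c) = Y·Q·(S₀ − S)·θ_c, so V = 0.646 × 478 × (1600 − 15.5) × 17.1 / [1850 × (1 + 0.0755 × 17.1)] = 8.37×10^6 / 4238 = 1974 m³.

V ≈ 1970 m³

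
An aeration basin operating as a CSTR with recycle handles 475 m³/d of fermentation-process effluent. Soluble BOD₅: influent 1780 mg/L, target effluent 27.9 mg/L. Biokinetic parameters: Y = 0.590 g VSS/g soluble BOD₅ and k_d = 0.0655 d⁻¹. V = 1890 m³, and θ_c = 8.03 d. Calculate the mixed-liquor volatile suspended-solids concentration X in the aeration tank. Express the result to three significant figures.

From V·X·(1 + k_d·θ_c) = Y·Q·(S₀ − S)·θ_c: X = 0.590 × 475 × (1780 − 27.9) × 8.03 / [1890 × (1 + 0.0655 × 8.03)] = 1367 mg/L.

X ≈ 1370 mg/L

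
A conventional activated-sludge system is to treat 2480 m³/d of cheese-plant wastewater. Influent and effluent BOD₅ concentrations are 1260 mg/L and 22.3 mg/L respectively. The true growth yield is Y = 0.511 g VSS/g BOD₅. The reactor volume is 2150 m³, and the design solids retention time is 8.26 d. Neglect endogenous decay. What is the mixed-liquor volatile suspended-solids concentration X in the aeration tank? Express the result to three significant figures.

Without decay, X = Y Q (S₀−S) θ_c / V = 0.511 × 2480 × (1260 − 22.3) × 8.26 / 2150 = 6026 mg/L.

X ≈ 6030 mg/L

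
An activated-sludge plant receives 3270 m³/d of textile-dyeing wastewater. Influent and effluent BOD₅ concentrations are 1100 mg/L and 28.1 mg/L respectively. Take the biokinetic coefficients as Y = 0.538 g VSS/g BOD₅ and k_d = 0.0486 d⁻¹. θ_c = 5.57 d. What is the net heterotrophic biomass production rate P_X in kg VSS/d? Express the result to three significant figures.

Correct the yield for decay: Y_obs = Y/(1 + k_d θ_c) = 0.538 / (1 + 0.0486 × 5.57) = 0.538 / 1.271 = 0.4234.
Mass of BOD₅ removed per day: Q(S₀ − S) = 3270 × 1072 g/m³ = 3505 kg/d.
Net biomass production P_X = Y_obs × Q·(S₀ − S) = 0.4234 × 3505 = 1484 kg VSS/d.

P_X ≈ 1480 kg VSS/d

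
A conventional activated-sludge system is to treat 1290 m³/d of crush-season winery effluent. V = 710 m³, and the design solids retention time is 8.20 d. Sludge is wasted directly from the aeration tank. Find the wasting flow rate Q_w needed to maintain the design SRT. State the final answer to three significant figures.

For wasting at MLVSS concentration, Q_w = V/θ_c = 710.0/8.20 = 86.59 m³/d.

Q_w ≈ 86.6 m³/d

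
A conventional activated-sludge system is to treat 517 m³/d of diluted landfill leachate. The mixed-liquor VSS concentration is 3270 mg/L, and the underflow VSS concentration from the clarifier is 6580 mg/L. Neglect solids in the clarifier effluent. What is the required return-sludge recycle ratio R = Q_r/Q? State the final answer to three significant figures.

Mass balance around the secondary clarifier (neglecting effluent solids): R = X / (X_r − X) = 3270 / (6580 − 3270) = 0.9879.

R ≈ 0.988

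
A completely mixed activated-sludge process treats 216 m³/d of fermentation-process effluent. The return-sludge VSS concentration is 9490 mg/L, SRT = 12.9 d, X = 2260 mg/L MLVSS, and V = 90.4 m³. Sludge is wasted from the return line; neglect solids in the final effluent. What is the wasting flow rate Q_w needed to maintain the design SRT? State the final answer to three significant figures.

Q_w ≈ 1.67 m³/d

Q_w = (V·X)/(θ_c X_r) = 90.40 × 2260 / (12.9 × 9490) = 1.669 m³/d.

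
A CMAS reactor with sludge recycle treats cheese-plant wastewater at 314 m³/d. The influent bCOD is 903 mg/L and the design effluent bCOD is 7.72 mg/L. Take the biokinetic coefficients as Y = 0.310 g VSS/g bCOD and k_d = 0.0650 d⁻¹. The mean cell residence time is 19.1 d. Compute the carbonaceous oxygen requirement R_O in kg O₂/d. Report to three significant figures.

R_O ≈ 226 kg O₂/d

Correct the yield for decay: Y_obs = Y/(1 + k_d θ_c) = 0.310 / (1 + 0.0650 × 19.1) = 0.310 / 2.242 = 0.1383.
Mass of bCOD removed per day: Q(S₀ − S) = 314 × 895.3 g/m³ = 281.1 kg/d.
P_X = Y_obs·Q·(S₀ − S) = 0.1383 × 281.1 = 38.88 kg VSS/d.
Carbonaceous O₂ demand = substrate oxidised − cell-mass equivalent = 281.1 − 1.42 × 38.88 = 225.9 kg O₂/d.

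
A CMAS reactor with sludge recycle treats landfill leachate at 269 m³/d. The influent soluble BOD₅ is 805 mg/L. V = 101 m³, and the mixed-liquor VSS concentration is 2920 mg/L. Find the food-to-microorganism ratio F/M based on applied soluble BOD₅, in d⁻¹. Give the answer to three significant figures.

F/M ≈ 0.734 d⁻¹

F/M = applied load / biomass = Q·S₀/(V·X) = 269 × 805 / (101.0 × 2920) = 0.7342 d⁻¹.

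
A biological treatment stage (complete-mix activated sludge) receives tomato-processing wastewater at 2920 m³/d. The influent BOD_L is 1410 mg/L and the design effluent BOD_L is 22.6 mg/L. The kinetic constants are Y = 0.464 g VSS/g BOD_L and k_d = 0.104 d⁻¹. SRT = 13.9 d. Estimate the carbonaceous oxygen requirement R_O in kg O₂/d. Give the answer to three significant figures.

Correct the yield for decay: Y_obs = Y/(1 + k_d θ_c) = 0.464 / (1 + 0.104 × 13.9) = 0.464 / 2.446 = 0.1897.
Mass of BOD_L removed per day: Q(S₀ − S) = 2920 × 1387 g/m³ = 4051 kg/d.
Net sludge production P_X = 0.1897 × 4051 = 768.6 kg VSS/d.
R_O = Q·ΔS − 1.42 P_X = 4051 − 1091 = 2960 kg O₂/d.

R_O ≈ 2960 kg O₂/d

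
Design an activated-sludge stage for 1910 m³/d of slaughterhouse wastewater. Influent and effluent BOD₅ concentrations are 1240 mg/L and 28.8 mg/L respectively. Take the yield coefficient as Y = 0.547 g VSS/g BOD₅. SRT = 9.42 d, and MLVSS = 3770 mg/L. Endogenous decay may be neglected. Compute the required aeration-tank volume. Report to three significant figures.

With k_d = 0 the design equation reduces to V = Y Q (S₀−S) θ_c / X = 0.547 × 1910 × (1240 − 28.8) × 9.42 / 3770 = 3162 m³.

V ≈ 3160 m³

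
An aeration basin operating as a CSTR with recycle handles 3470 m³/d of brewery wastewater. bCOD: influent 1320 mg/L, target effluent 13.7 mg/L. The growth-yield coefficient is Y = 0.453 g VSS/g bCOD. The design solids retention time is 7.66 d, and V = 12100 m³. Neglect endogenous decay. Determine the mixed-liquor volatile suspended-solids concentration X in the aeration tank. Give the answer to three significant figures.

X = Y·Q·ΔS·θ_c / V = 0.453 × 3470 × (1320 − 13.7) × 7.66 / 12100 = 1300 mg/L.

X ≈ 1300 mg/L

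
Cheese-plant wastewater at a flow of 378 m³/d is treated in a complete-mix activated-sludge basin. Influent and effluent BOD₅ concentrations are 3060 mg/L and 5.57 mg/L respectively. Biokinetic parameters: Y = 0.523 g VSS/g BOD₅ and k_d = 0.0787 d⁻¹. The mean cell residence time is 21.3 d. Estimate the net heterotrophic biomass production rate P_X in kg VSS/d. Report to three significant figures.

P_X ≈ 226 kg VSS/d

Y_obs = Y / (1 + k_d θ_c) = 0.523 / (1 + 0.0787 × 21.3) = 0.523 / 2.676 = 0.1954.
Mass of BOD₅ removed per day: Q(S₀ − S) = 378 × 3054 g/m³ = 1155 kg/d.
So the net sludge growth is P_X = 0.1954 × 1155 = 225.6 kg VSS/d.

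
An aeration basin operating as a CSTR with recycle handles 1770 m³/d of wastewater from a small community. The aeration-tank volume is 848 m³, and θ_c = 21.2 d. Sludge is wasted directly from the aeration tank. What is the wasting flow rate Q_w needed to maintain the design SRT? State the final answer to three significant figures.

Q_w ≈ 40.0 m³/d

For wasting at MLVSS concentration, Q_w = V/θ_c = 848.0/21.2 = 40.00 m³/d.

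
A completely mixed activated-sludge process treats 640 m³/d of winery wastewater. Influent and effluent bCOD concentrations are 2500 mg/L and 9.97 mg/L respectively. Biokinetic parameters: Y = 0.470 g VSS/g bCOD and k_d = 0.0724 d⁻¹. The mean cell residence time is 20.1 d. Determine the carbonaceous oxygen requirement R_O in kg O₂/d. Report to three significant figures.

R_O ≈ 1160 kg O₂/d

Observed yield with endogenous decay: Y_obs = Y / (1 + k_d·θ_c) = 0.470 / (1 + 0.0724 × 20.1) = 0.470 / 2.455 = 0.1914 g VSS/g bCOD.
Mass of bCOD removed per day: Q(S₀ − S) = 640 × 2490 g/m³ = 1594 kg/d.
Net sludge production P_X = 0.1914 × 1594 = 305.1 kg VSS/d.
R_O = Q·ΔS − 1.42 P_X = 1594 − 433.2 = 1160 kg O₂/d.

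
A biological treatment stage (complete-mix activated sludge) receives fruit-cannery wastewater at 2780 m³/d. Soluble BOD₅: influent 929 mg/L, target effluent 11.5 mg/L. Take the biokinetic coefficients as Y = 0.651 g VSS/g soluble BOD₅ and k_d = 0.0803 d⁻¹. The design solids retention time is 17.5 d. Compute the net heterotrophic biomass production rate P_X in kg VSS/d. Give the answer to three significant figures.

Correct the yield for decay: Y_obs = Y/(1 + k_d θ_c) = 0.651 / (1 + 0.0803 × 17.5) = 0.651 / 2.405 = 0.2707.
Substrate removed = Q·(S₀ − S) = 2780 m³/d × (929 − 11.5) g/m³ = 2.55×10^6 g/d = 2551 kg/d.
Net biomass production P_X = Y_obs × Q·(S₀ − S) = 0.2707 × 2551 = 690.4 kg VSS/d.

P_X ≈ 690 kg VSS/d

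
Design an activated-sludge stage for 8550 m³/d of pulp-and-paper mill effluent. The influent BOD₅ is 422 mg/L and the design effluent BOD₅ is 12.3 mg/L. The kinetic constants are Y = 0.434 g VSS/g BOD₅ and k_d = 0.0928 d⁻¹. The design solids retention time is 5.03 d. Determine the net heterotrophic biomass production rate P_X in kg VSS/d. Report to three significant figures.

P_X ≈ 1040 kg VSS/d

Y_obs = Y / (1 + k_d θ_c) = 0.434 / (1 + 0.0928 × 5.03) = 0.434 / 1.467 = 0.2959.
Mass of BOD₅ removed per day: Q(S₀ − S) = 8550 × 409.7 g/m³ = 3503 kg/d.
So the net sludge growth is P_X = 0.2959 × 3503 = 1036 kg VSS/d.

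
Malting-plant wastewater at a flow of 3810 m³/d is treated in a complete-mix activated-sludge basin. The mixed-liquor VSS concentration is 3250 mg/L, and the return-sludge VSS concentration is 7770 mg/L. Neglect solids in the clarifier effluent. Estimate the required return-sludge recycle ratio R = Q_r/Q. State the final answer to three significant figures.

Solids balance on the clarifier gives (1+R)X = R·X_r, so R = X/(X_r − X) = 3250 / (7770 − 3250) = 0.7190.

R ≈ 0.719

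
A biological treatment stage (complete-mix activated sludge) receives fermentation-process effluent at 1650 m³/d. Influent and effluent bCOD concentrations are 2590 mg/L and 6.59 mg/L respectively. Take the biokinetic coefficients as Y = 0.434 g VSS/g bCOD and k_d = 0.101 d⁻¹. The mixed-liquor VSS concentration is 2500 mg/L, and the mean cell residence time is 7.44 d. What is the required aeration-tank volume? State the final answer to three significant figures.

From the SRT design equation V = Y Q (S₀−S) θ_c / [X (1 + k_d θ_c)] = 0.434 × 1650 × (2590 − 6.59) × 7.44 / [2500 × (1 + 0.101 × 7.44)] = 1.38×10^7 / 4379 = 3143 m³.

V ≈ 3140 m³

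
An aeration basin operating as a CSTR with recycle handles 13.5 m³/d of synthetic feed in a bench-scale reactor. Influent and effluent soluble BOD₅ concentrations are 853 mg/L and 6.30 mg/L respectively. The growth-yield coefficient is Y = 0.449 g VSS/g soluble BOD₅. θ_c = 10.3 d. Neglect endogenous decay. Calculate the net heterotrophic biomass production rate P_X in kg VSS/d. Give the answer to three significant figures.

No decay correction is needed, so Y_obs = Y = 0.449.
Q·(S₀ − S) = 13.5 × (853 − 6.30) × 10⁻³ = 11.43 kg/d removed.
Net biomass production P_X = Y_obs × Q·(S₀ − S) = 0.4490 × 11.43 = 5.132 kg VSS/d.

P_X ≈ 5.13 kg VSS/d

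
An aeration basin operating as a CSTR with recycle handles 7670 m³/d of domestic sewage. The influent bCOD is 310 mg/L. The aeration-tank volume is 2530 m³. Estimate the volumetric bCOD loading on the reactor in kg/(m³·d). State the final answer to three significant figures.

L_v ≈ 0.940 kg bCOD/(m³·d)

Volumetric loading L_v = Q·S₀ / V = 7670 × 310 g/m³ / 2530 m³ = 939.8 g/(m³·d) = 0.9398 kg bCOD/(m³·d).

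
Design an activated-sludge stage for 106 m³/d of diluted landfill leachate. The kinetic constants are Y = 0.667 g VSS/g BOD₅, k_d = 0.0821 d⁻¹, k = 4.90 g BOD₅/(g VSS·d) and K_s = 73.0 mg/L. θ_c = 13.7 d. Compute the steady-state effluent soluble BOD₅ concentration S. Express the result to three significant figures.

From the Monod/SRT balance for a CMAS, S = K_s·(1+k_d θ_c)/[θ_c·(Y k − k_d) − 1] = 73.0 × (1 + 0.0821 × 13.7) / [13.7 × (0.667 × 4.90 − 0.0821) − 1] = 155.1 / 42.65 = 3.637 mg/L.

S ≈ 3.64 mg/L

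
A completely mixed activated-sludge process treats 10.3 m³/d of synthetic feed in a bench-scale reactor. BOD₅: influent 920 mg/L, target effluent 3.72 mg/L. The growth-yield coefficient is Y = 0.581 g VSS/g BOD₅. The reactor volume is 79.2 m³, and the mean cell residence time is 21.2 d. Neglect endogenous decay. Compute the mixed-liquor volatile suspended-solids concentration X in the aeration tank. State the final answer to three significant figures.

X ≈ 1470 mg/L

X = Y·Q·ΔS·θ_c / V = 0.581 × 10.3 × (920 − 3.72) × 21.2 / 79.2 = 1468 mg/L.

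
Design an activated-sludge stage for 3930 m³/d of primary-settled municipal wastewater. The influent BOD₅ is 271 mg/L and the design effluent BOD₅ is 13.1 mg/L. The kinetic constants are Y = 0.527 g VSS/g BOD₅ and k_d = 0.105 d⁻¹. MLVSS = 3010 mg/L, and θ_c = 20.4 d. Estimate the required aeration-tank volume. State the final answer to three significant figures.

Steady-state biomass mass balance: V·X·(1 + k_d·θ_c) = Y·Q·(S₀ − S)·θ_c, so V = 0.527 × 3930 × (271 − 13.1) × 20.4 / [3010 × (1 + 0.105 × 20.4)] = 1.09×10^7 / 9457 = 1152 m³.

V ≈ 1150 m³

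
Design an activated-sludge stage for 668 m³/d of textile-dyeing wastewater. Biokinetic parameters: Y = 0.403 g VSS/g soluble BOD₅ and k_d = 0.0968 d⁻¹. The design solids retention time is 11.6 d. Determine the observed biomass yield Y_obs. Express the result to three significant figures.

Y_obs ≈ 0.190 g VSS/g soluble BOD₅

Y_obs = Y / (1 + k_d θ_c) = 0.403 / (1 + 0.0968 × 11.6) = 0.403 / 2.123 = 0.1898.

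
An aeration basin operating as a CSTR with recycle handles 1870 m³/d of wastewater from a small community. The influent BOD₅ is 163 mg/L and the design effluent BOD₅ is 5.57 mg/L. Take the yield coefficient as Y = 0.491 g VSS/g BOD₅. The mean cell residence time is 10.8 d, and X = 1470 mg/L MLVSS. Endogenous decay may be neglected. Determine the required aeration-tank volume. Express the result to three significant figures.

V·X = Y·Q·ΔS·θ_c gives V = 0.491 × 1870 × (163 − 5.57) × 10.8 / 1470 = 1062 m³.

V ≈ 1060 m³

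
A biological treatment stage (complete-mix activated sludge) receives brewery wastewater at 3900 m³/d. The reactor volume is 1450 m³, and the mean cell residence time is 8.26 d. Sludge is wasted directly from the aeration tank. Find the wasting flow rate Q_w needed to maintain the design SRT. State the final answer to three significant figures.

Wasting from the aeration tank: Q_w = V / θ_c = 1450 / 8.26 = 175.5 m³/d.

Q_w ≈ 176 m³/d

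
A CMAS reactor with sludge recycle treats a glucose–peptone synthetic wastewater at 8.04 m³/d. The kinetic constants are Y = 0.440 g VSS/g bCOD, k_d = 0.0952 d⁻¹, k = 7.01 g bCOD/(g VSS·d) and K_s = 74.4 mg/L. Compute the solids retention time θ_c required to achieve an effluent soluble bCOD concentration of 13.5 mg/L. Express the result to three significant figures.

θ_c ≈ 2.64 d

At the target effluent, Y k S/(K_s+S) = 0.440×7.01×13.5/87.90 = 0.4737 d⁻¹.
Then 1/θ_c = μ − k_d = 0.4737 − 0.0952 = 0.3785 d⁻¹, giving θ_c = 2.642 d.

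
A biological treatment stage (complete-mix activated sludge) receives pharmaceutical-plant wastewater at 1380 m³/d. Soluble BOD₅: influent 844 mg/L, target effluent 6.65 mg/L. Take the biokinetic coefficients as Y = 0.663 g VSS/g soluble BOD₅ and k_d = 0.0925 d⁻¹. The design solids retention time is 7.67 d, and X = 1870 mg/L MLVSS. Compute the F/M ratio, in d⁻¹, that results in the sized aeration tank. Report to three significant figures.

From the SRT design equation V = Y Q (S₀−S) θ_c / [X (1 + k_d θ_c)] = 0.663 × 1380 × (844 − 6.65) × 7.67 / [1870 × (1 + 0.0925 × 7.67)] = 5.88×10^6 / 3197 = 1838 m³.
Food-to-microorganism ratio F/M = Q S₀ / (V X) = 1380 × 844 / (1838 × 1870) = 0.3388 d⁻¹.

F/M ≈ 0.339 d⁻¹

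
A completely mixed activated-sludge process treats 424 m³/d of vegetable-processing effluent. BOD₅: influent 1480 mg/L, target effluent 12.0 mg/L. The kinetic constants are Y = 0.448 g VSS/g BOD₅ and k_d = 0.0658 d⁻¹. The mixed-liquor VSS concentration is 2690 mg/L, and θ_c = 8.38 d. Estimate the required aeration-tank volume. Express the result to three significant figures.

V ≈ 560 m³

From the SRT design equation V = Y Q (S₀−S) θ_c / [X (1 + k_d θ_c)] = 0.448 × 424 × (1480 − 12.0) × 8.38 / [2690 × (1 + 0.0658 × 8.38)] = 2.34×10^6 / 4173 = 559.9 m³.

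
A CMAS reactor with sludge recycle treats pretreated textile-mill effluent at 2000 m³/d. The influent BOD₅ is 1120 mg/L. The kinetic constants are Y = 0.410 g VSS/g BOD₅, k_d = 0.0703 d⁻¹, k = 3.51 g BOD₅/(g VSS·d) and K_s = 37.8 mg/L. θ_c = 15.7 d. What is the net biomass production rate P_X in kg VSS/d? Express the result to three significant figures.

From the Monod/SRT balance for a CMAS, S = K_s·(1+k_d θ_c)/[θ_c·(Y k − k_d) − 1] = 37.8 × (1 + 0.0703 × 15.7) / [15.7 × (0.410 × 3.51 − 0.0703) − 1] = 79.52 / 20.49 = 3.881 mg/L.
Y_obs = Y / (1 + k_d θ_c) = 0.410 / (1 + 0.0703 × 15.7) = 0.410 / 2.104 = 0.1949.
Substrate removed = Q·(S₀ − S) = 2000 m³/d × (1120 − 3.88) g/m³ = 2.23×10^6 g/d = 2232 kg/d.
P_X = Y_obs · Q(S₀ − S) = 0.1949 × 2232 = 435.0 kg VSS/d.

P_X ≈ 435 kg VSS/d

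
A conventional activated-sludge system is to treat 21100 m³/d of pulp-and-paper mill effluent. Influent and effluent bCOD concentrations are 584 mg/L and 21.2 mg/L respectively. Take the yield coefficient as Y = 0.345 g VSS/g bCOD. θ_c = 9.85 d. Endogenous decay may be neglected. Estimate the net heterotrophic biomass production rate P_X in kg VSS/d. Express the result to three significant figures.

P_X ≈ 4100 kg VSS/d

Since k_d ≈ 0, Y_obs = Y = 0.345 g VSS/g bCOD.
Substrate removed = Q·(S₀ − S) = 21100 m³/d × (584 − 21.2) g/m³ = 1.19×10^7 g/d = 11875 kg/d.
So the net sludge growth is P_X = 0.3450 × 11875 = 4097 kg VSS/d.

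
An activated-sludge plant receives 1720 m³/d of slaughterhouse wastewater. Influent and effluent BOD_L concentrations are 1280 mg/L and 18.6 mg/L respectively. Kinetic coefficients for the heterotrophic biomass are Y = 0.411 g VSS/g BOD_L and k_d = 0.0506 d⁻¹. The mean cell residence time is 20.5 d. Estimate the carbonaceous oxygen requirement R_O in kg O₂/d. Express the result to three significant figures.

The observed yield is Y_obs = Y/(1 + k_d·θ_c) = 0.411 / (1 + 0.0506 × 20.5) = 0.411 / 2.037 = 0.2017 g VSS per g BOD_L removed.
ΔS = 1280 − 18.6 = 1261 mg/L, so the substrate removal rate is 1720 × 1261/1000 = 2170 kg BOD_L/d.
Net sludge production P_X = 0.2017 × 2170 = 437.7 kg VSS/d.
R_O = Q·ΔS − 1.42 P_X = 2170 − 621.5 = 1548 kg O₂/d.

R_O ≈ 1550 kg O₂/d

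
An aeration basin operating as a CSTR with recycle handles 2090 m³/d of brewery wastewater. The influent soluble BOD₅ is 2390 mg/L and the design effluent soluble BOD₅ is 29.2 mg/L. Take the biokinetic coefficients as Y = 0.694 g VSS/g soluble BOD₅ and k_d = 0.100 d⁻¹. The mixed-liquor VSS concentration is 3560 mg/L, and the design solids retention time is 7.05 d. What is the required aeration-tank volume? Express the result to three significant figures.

Steady-state biomass mass balance: V·X·(1 + k_d·θ_c) = Y·Q·(S₀ − S)·θ_c, so V = 0.694 × 2090 × (2390 − 29.2) × 7.05 / [3560 × (1 + 0.100 × 7.05)] = 2.41×10^7 / 6070 = 3977 m³.

V ≈ 3980 m³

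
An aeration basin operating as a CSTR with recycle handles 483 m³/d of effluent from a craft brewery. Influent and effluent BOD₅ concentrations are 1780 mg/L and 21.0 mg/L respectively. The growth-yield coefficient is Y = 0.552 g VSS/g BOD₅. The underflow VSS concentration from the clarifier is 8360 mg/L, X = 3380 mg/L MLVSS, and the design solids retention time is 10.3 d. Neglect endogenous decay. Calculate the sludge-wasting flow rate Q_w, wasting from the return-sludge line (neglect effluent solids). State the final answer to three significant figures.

Q_w ≈ 56.1 m³/d

Biomass mass balance (decay neglected): V·X = Y·Q·(S₀ − S)·θ_c, so V = 0.552 × 483 × (1780 − 21.0) × 10.3 / 3380 = 1429 m³.
Q_w = (V·X)/(θ_c X_r) = 1429 × 3380 / (10.3 × 8360) = 56.10 m³/d.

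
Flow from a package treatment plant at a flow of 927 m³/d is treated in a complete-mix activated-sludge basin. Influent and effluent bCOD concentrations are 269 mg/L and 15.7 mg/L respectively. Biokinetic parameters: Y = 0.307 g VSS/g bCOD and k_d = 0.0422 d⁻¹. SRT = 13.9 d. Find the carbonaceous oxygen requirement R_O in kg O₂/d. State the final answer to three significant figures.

R_O ≈ 170 kg O₂/d

The observed yield is Y_obs = Y/(1 + k_d·θ_c) = 0.307 / (1 + 0.0422 × 13.9) = 0.307 / 1.587 = 0.1935 g VSS per g bCOD removed.
Substrate removed = Q·(S₀ − S) = 927 m³/d × (269 − 15.7) g/m³ = 2.35×10^5 g/d = 234.8 kg/d.
Net sludge production P_X = 0.1935 × 234.8 = 45.44 kg VSS/d.
R_O = Q·(S₀ − S) − 1.42·P_X = 234.8 − 1.42 × 45.44 = 170.3 kg O₂/d.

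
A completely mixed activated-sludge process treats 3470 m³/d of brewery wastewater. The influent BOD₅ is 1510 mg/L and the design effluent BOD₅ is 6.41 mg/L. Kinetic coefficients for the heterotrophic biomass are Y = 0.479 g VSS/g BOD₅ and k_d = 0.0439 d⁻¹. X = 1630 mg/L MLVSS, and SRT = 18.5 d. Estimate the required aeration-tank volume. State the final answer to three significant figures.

Steady-state biomass mass balance: V·X·(1 + k_d·θ_c) = Y·Q·(S₀ − S)·θ_c, so V = 0.479 × 3470 × (1510 − 6.41) × 18.5 / [1630 × (1 + 0.0439 × 18.5)] = 4.62×10^7 / 2954 = 15653 m³.

V ≈ 15700 m³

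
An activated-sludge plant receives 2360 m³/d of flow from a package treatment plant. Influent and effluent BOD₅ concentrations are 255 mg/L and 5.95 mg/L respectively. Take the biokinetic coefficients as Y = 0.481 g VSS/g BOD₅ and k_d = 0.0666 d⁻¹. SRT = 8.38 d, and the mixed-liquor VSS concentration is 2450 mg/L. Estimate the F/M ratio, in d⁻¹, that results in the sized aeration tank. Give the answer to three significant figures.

Rearranging the biomass balance for a CMAS with decay, V = Y·Q·ΔS·θ_c / [X·(1+k_d θ_c)] = 0.481 × 2360 × (255 − 5.95) × 8.38 / [2450 × (1 + 0.0666 × 8.38)] = 2.37×10^6 / 3817 = 620.6 m³.
F/M = applied load / biomass = Q·S₀/(V·X) = 2360 × 255 / (620.6 × 2450) = 0.3958 d⁻¹.

F/M ≈ 0.396 d⁻¹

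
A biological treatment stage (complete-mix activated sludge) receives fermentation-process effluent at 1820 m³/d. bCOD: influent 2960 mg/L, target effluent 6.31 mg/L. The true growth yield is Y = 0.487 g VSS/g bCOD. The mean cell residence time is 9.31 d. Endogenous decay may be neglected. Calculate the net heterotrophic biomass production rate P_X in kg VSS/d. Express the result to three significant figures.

P_X ≈ 2620 kg VSS/d

With endogenous decay neglected, the observed yield equals the true yield: Y_obs = Y = 0.487 g VSS/g bCOD.
Mass of bCOD removed per day: Q(S₀ − S) = 1820 × 2954 g/m³ = 5376 kg/d.
Biomass produced: P_X = Y_obs·Q·ΔS = 0.4870 × 5376 ≈ 2618 kg VSS/d.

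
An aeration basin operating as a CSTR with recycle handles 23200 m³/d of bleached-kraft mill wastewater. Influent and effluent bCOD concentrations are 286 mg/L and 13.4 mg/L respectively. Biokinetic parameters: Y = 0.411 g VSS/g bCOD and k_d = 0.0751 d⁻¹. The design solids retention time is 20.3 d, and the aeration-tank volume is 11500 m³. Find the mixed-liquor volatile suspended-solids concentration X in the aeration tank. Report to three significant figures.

Solving the biomass balance for X: X = Y Q (S₀−S) θ_c / [V (1+k_d θ_c)] = 0.411 × 23200 × (286 − 13.4) × 20.3 / [11500 × (1 + 0.0751 × 20.3)] = 1817 mg/L.

X ≈ 1820 mg/L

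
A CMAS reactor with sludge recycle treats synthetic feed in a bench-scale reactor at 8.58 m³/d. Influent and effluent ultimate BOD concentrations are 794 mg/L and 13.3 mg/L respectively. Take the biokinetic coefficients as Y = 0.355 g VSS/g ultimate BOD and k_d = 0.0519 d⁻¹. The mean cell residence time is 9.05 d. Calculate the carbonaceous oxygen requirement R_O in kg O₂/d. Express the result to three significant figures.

R_O ≈ 4.40 kg O₂/d

The observed yield is Y_obs = Y/(1 + k_d·θ_c) = 0.355 / (1 + 0.0519 × 9.05) = 0.355 / 1.470 = 0.2415 g VSS per g ultimate BOD removed.
Q·(S₀ − S) = 8.58 × (794 − 13.3) × 10⁻³ = 6.698 kg/d removed.
Biomass synthesised: P_X = Y_obs × 6.698 = 1.618 kg VSS/d.
Carbonaceous O₂ demand = substrate oxidised − cell-mass equivalent = 6.698 − 1.42 × 1.618 = 4.401 kg O₂/d.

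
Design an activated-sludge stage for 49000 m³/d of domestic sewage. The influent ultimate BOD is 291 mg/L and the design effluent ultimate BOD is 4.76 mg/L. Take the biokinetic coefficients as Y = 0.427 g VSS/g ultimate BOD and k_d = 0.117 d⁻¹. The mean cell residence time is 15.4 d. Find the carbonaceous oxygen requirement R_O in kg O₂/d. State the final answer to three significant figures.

R_O ≈ 11000 kg O₂/d

Observed yield with endogenous decay: Y_obs = Y / (1 + k_d·θ_c) = 0.427 / (1 + 0.117 × 15.4) = 0.427 / 2.802 = 0.1524 g VSS/g ultimate BOD.
ΔS = 291 − 4.76 = 286.2 mg/L, so the substrate removal rate is 49000 × 286.2/1000 = 14026 kg ultimate BOD/d.
Net sludge production P_X = 0.1524 × 14026 = 2138 kg VSS/d.
R_O = Q·ΔS − 1.42 P_X = 14026 − 3035 = 10990 kg O₂/d.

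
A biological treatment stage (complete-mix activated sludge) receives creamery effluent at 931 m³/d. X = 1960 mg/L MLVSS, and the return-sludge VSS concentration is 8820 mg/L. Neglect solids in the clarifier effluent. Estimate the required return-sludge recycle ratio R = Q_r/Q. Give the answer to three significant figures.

R = Q_r/Q = X/(X_r − X) = 1960 / (8820 − 1960) = 0.2857.

R ≈ 0.286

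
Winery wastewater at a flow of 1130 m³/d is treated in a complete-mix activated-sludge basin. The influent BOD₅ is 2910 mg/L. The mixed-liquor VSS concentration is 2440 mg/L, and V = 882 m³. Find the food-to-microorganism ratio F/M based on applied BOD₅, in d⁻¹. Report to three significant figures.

F/M ≈ 1.53 d⁻¹

F/M = Q·S₀ / (V·X) = 1130 × 2910 / (882.0 × 2440) = 1.528 g BOD₅·(g VSS·d)⁻¹.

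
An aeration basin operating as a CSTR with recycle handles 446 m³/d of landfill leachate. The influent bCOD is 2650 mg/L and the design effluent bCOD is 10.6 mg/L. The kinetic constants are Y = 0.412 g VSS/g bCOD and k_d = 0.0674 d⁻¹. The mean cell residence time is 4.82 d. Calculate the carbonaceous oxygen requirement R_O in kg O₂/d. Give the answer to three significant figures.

Y_obs = Y / (1 + k_d θ_c) = 0.412 / (1 + 0.0674 × 4.82) = 0.412 / 1.325 = 0.3110.
Mass of bCOD removed per day: Q(S₀ − S) = 446 × 2639 g/m³ = 1177 kg/d.
Biomass synthesised: P_X = Y_obs × 1177 = 366.1 kg VSS/d.
R_O = Q·ΔS − 1.42 P_X = 1177 − 519.8 = 657.4 kg O₂/d.

R_O ≈ 657 kg O₂/d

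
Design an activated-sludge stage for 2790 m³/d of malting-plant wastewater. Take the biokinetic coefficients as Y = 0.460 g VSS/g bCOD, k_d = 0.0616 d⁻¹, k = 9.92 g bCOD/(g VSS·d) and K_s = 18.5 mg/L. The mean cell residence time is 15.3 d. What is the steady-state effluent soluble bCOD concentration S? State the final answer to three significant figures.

S ≈ 0.529 mg/L

From the Monod/SRT balance for a CMAS, S = K_s·(1+k_d θ_c)/[θ_c·(Y k − k_d) − 1] = 18.5 × (1 + 0.0616 × 15.3) / [15.3 × (0.460 × 9.92 − 0.0616) − 1] = 35.94 / 67.87 = 0.5294 mg/L.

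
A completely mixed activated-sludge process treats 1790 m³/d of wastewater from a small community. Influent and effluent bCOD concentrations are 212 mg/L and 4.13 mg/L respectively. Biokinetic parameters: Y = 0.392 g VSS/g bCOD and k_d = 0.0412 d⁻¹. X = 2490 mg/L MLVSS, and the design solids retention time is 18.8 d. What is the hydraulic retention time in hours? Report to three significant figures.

τ ≈ 8.32 h

Rearranging the biomass balance for a CMAS with decay, V = Y·Q·ΔS·θ_c / [X·(1+k_d θ_c)] = 0.392 × 1790 × (212 − 4.13) × 18.8 / [2490 × (1 + 0.0412 × 18.8)] = 2.74×10^6 / 4419 = 620.6 m³.
τ = V/Q = 620.6/1790 = 0.3467 d, or 8.321 h.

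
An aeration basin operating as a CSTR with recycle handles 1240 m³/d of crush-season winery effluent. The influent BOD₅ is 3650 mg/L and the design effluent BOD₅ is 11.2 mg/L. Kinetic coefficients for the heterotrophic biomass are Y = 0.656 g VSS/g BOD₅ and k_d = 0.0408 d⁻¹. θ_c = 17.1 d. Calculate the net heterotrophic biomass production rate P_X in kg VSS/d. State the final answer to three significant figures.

Y_obs = Y / (1 + k_d θ_c) = 0.656 / (1 + 0.0408 × 17.1) = 0.656 / 1.698 = 0.3864.
Q·(S₀ − S) = 1240 × (3650 − 11.2) × 10⁻³ = 4512 kg/d removed.
Net biomass production P_X = Y_obs × Q·(S₀ − S) = 0.3864 × 4512 = 1744 kg VSS/d.

P_X ≈ 1740 kg VSS/d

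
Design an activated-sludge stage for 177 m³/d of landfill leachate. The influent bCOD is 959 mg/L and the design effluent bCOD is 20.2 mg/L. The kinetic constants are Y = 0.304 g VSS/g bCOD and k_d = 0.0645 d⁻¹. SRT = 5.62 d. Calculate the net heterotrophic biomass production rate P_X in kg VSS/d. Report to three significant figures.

P_X ≈ 37.1 kg VSS/d

Correct the yield for decay: Y_obs = Y/(1 + k_d θ_c) = 0.304 / (1 + 0.0645 × 5.62) = 0.304 / 1.362 = 0.2231.
Q·(S₀ − S) = 177 × (959 − 20.2) × 10⁻³ = 166.2 kg/d removed.
P_X = Y_obs · Q(S₀ − S) = 0.2231 × 166.2 = 37.08 kg VSS/d.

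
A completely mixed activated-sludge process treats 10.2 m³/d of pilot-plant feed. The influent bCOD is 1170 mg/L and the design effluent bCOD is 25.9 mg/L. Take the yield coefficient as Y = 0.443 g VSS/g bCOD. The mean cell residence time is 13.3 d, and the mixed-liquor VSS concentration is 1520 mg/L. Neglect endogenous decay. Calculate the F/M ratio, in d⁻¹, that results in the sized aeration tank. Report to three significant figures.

With k_d = 0 the design equation reduces to V = Y Q (S₀−S) θ_c / X = 0.443 × 10.2 × (1170 − 25.9) × 13.3 / 1520 = 45.24 m³.
F/M = applied load / biomass = Q·S₀/(V·X) = 10.2 × 1170 / (45.24 × 1520) = 0.1736 d⁻¹.

F/M ≈ 0.174 d⁻¹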